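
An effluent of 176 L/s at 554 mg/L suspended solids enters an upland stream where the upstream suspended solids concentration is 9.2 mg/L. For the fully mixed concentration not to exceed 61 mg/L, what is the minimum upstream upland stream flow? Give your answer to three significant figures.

Set C_mix = 61: (Q·9.200 + 176.0·554.0) / (Q + 176.0) = 61
→ Q = 176.0·(554.0 − 61)/(61 − 9.200) = 1675 L/s.

1680 L/s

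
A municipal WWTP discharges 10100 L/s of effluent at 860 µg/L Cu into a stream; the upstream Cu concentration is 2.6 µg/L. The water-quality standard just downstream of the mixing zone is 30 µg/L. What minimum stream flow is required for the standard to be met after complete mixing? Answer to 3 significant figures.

Set C_mix = 30: (Q·2.600 + 10100·860.0) / (Q + 10100) = 30
→ Q = 10100·(860.0 − 30)/(30 − 2.600) = 305900 L/s.

306000 L/s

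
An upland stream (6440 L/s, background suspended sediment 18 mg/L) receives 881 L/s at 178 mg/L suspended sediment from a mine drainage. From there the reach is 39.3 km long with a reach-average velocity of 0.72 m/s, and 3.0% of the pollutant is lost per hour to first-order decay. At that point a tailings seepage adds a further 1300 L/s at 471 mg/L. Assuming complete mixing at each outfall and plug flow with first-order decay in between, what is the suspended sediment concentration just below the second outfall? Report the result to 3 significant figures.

Conservation of mass: C = (6440·18.00 + 881.0·178.0) / 7321 = 272700/7321 = 37.25 mg/L; combined flow 7321 L/s.
Travel time t = 39.3·1000 / 0.72 = 54580 s = 15.16 h.
3.0%/h lost → k = −ln(1 − 0.03) = 0.03046 h⁻¹.
Decay over the reach: 37.25·exp(−kt) = 37.25·0.6301 = 23.48 mg/L.
At the second outfall, C = (7321·23.48 + 1300·471.0) / (7321 + 1300) = 90.96 mg/L.

91.0 mg/L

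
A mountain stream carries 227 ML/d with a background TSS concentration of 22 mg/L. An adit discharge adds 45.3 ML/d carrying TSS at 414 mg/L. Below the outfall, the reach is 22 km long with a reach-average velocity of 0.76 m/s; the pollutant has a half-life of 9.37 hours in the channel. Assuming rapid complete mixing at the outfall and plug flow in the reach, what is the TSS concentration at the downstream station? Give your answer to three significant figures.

48.1 mg/L

Mass balance: C = (227.0·22.00 + 45.30·414.0) / 272.3 = 23750/272.3 = 87.21 mg/L.
Travel time t = 22·1000 / 0.76 = 28950 s = 8.041 h.
Half-life 9.37 h → k = ln 2 / 9.37 = 0.07398 h⁻¹ = 1.775 d⁻¹.
After decay, C = 87.21 × e^(−kt) = 87.21 × 0.5517 = 48.11 mg/L.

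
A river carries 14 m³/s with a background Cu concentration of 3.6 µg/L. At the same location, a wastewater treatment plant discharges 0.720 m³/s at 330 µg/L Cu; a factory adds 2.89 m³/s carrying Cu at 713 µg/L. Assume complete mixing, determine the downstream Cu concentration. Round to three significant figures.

Flow-weighted average: C = (14.00·3.600 + 0.7200·330.0 + 2.890·713.0) / 17.61 = 2349/17.61 = 133.4 µg/L.

133 µg/L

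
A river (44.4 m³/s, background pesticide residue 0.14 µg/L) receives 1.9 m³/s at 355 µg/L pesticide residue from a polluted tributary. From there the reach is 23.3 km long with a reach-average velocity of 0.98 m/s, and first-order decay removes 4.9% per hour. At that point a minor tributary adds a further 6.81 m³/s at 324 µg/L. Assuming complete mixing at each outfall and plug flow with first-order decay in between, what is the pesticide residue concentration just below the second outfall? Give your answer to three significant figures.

Flow-weighted average: C = (44.40·0.1400 + 1.900·355.0) / 46.30 = 680.7/46.30 = 14.70 µg/L; combined flow 46.30 m³/s.
Travel time t = 23.3·1000 / 0.98 = 23780 s = 6.604 h.
4.9%/h lost → k = −ln(1 − 0.049) = 0.05024 h⁻¹.
Decay over the reach: 14.70·exp(−kt) = 14.70·0.7176 = 10.55 µg/L.
At the second outfall, C = (46.30·10.55 + 6.810·324.0) / (46.30 + 6.810) = 50.74 µg/L.

50.7 µg/L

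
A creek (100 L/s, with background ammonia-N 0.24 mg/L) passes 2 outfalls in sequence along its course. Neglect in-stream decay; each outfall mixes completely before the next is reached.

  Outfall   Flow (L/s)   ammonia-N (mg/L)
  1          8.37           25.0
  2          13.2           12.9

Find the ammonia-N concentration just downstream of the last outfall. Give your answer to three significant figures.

Below outfall 1: Q → 108.4 L/s, C = (100.0·0.2400 + 8.370·25.00)/108.4 = 2.152 mg/L.
Below outfall 2: Q → 121.6 L/s, C = (108.4·2.152 + 13.20·12.90)/121.6 = 3.319 mg/L.

3.32 mg/L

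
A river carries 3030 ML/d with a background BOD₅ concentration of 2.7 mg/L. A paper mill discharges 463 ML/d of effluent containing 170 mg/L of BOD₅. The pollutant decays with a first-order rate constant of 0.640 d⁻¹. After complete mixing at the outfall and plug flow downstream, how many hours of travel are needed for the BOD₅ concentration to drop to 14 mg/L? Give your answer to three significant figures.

Conservation of mass: C = (3030·2.700 + 463.0·170.0) / 3493 = 86890/3493 = 24.88 mg/L.
24.88·exp(−k·t) = 14 → t = ln(24.88/14)/k = 77600 s = 21.56 h.

21.6 h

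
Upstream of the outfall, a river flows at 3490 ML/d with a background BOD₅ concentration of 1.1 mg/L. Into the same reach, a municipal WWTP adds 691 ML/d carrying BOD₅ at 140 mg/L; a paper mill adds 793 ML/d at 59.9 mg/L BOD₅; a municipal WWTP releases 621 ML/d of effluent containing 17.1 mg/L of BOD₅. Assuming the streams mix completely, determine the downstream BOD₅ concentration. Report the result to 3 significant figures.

After mixing, C = (3490·1.100 + 691.0·140.0 + 793.0·59.90 + 621.0·17.10) / 5595 = 158700/5595 = 28.36 mg/L.

28.4 mg/L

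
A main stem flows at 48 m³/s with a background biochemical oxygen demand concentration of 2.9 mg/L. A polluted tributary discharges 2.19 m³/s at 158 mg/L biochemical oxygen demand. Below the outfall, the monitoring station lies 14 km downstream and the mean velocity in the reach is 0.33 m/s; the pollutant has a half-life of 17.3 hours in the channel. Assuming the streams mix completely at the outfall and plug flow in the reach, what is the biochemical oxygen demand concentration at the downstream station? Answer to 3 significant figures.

Mixed concentration C = ΣQC/ΣQ = (48.00·2.900 + 2.190·158.0) / 50.19 = 485.2/50.19 = 9.668 mg/L.
Travel time t = 14·1000 / 0.33 = 42420 s = 11.78 h.
Half-life 17.3 h → k = ln 2 / 17.3 = 0.04007 h⁻¹ = 0.9616 d⁻¹.
Decay over the reach: 9.668·exp(−kt) = 9.668·0.6237 = 6.029 mg/L.

6.03 mg/L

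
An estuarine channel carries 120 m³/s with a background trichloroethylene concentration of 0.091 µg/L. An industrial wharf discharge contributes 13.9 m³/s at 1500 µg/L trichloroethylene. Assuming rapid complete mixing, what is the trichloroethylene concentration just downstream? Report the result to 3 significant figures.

Conservation of mass: C = (120.0·0.09100 + 13.90·1500) / 133.9 = 20860/133.9 = 155.8 µg/L.

156 µg/L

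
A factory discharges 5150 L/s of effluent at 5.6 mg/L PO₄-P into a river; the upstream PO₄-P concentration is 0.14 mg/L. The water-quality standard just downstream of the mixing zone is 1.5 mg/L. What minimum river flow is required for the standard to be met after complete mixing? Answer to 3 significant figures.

15500 L/s

Set C_mix = 1.5: (Q·0.1400 + 5150·5.600) / (Q + 5150) = 1.5
→ Q = 5150·(5.600 − 1.5)/(1.5 − 0.1400) = 15530 L/s.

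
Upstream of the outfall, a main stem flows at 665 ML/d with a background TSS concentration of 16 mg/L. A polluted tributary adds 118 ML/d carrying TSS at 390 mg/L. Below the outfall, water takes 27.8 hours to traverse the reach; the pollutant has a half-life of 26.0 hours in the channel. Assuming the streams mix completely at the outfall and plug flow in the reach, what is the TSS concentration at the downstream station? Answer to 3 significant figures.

Flow-weighted average: C = (665.0·16.00 + 118.0·390.0) / 783.0 = 56660/783.0 = 72.36 mg/L.
Half-life 26.0 h → k = ln 2 / 26.0 = 0.02666 h⁻¹ = 0.6398 d⁻¹.
Decay over the reach: 72.36·exp(−kt) = 72.36·0.4766 = 34.49 mg/L.

34.5 mg/L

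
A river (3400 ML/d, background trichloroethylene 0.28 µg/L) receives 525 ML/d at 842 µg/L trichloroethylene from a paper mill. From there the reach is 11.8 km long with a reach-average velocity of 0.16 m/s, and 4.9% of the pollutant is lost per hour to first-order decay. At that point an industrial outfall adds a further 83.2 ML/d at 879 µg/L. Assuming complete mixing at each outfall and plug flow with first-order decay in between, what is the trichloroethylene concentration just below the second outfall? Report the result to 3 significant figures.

Conservation of mass: C = (3400·0.2800 + 525.0·842.0) / 3925 = 443000/3925 = 112.9 µg/L; combined flow 3925 ML/d.
Travel time t = 11.8·1000 / 0.16 = 73750 s = 20.49 h.
4.9%/h lost → k = −ln(1 − 0.049) = 0.05024 h⁻¹.
Applying C = C₀e^(−kt): 112.9 × 0.3573 = 40.32 µg/L.
Second outfall: C = (3925·40.32 + 83.20·879.0)/4008 = 57.73 µg/L.

57.7 µg/L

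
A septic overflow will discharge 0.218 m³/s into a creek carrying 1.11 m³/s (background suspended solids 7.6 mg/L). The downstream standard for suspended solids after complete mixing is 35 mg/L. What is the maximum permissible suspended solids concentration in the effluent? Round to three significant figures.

At the limit, (Qr·Cr + Qe·Cₑ)/(Qr + Qe) = 35:
Cₑ = (1.328·35 − 1.110·7.600) / 0.2180 = 174.5 mg/L.

175 mg/L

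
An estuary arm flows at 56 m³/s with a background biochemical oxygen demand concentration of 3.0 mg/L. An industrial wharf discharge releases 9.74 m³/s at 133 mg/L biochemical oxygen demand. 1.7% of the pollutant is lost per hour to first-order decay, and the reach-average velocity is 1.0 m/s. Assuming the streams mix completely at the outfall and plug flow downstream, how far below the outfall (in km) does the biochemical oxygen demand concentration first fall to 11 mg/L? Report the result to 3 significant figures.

148 km

Conservation of mass: C = (56.00·3.000 + 9.740·133.0) / 65.74 = 1463/65.74 = 22.26 mg/L.
1.7%/h lost → k = −ln(1 − 0.017) = 0.01715 h⁻¹.
Set 22.26·exp(−k·t) = 11 → t = ln(22.26/11)/k = 148000 s = 41.11 h.
Distance = v·t = 1.0·148000 = 148000 m = 148.0 km.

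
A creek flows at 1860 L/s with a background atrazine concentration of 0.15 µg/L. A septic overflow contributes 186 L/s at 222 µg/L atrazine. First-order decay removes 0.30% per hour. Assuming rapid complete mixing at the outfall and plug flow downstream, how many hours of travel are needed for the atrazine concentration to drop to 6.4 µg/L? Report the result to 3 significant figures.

Flow-weighted average: C = (1860·0.1500 + 186.0·222.0) / 2046 = 41570/2046 = 20.32 µg/L.
0.30%/h lost → k = −ln(1 − 0.003) = 0.003005 h⁻¹.
20.32·exp(−k·t) = 6.4 → t = ln(20.32/6.4)/k = 1384000 s = 384.5 h.

384 h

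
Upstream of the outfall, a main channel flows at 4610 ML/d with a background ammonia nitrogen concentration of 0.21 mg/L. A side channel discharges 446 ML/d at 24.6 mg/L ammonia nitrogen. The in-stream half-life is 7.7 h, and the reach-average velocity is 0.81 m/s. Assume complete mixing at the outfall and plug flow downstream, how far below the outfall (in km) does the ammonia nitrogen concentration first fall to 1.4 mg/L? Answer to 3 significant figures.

16.9 km

Mixed concentration C = ΣQC/ΣQ = (4610·0.2100 + 446.0·24.60) / 5056 = 11940/5056 = 2.361 mg/L.
Half-life 7.7 h → k = ln 2 / 7.7 = 0.09002 h⁻¹ = 2.160 d⁻¹.
Set 2.361·exp(−k·t) = 1.4 → t = ln(2.361/1.4)/k = 20910 s = 5.808 h.
Distance = v·t = 0.81·20910 = 16940 m = 16.94 km.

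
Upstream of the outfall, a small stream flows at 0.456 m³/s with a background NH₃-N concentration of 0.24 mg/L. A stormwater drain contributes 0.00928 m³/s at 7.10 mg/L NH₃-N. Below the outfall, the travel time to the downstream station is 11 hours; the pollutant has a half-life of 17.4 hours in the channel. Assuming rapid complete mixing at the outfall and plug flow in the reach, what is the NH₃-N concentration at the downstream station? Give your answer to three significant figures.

Mixed concentration C = ΣQC/ΣQ = (0.4560·0.2400 + 0.009280·7.100) / 0.4653 = 0.1753/0.4653 = 0.3768 mg/L.
Half-life 17.4 h → k = ln 2 / 17.4 = 0.03984 h⁻¹ = 0.9561 d⁻¹.
Decay over the reach: 0.3768·exp(−kt) = 0.3768·0.6452 = 0.2431 mg/L.

0.243 mg/L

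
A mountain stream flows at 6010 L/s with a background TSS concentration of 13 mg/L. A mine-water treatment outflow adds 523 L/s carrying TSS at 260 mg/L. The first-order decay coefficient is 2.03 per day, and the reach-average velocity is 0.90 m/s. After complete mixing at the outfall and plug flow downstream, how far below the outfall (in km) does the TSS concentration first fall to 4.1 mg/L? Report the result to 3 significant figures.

79.6 km

Flow-weighted average: C = (6010·13.00 + 523.0·260.0) / 6533 = 214100/6533 = 32.77 mg/L.
Set 32.77·exp(−k·t) = 4.1 → t = ln(32.77/4.1)/k = 88470 s = 24.58 h.
Distance = v·t = 0.90·88470 = 79620 m = 79.62 km.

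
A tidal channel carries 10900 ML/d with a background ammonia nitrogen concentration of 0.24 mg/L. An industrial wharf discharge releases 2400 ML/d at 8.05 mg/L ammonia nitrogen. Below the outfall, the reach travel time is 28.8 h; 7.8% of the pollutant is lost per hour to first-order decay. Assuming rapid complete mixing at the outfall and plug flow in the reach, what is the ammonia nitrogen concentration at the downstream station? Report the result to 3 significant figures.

Flow-weighted average: C = (10900·0.2400 + 2400·8.050) / 13300 = 21940/13300 = 1.649 mg/L.
7.8%/h lost → k = −ln(1 − 0.078) = 0.08121 h⁻¹.
After decay, C = 1.649 × e^(−kt) = 1.649 × 0.09644 = 0.1591 mg/L.

0.159 mg/L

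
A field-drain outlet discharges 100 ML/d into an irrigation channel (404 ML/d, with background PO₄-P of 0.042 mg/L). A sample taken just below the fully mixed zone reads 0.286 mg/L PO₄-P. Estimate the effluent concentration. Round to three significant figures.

1.27 mg/L

Mass balance: 404.0·0.04200 + 100.0·Cₑ = 504.0·0.2860
→ Cₑ = (504.0·0.2860 − 404.0·0.04200) / 100.0 = 1.272 mg/L.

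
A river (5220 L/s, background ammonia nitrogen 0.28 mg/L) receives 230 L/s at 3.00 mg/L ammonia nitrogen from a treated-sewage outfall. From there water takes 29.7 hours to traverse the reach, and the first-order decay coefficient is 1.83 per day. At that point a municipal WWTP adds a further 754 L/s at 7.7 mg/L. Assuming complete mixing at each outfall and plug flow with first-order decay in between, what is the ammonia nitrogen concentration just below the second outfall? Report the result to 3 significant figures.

0.972 mg/L

Mixed concentration C = ΣQC/ΣQ = (5220·0.2800 + 230.0·3.000) / 5450 = 2152/5450 = 0.3948 mg/L; combined flow 5450 L/s.
Decay over the reach: 0.3948·exp(−kt) = 0.3948·0.1039 = 0.04101 mg/L.
Second outfall: C = (5450·0.04101 + 754.0·7.700)/6204 = 0.9718 mg/L.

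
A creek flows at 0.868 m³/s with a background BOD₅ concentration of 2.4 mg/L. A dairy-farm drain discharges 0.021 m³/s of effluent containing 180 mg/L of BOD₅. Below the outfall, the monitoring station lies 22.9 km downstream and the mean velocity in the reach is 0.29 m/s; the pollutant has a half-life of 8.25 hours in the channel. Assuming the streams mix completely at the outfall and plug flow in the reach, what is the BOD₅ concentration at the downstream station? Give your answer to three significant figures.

1.04 mg/L

Conservation of mass: C = (0.8680·2.400 + 0.02100·180.0) / 0.8890 = 5.863/0.8890 = 6.595 mg/L.
Travel time t = 22.9·1000 / 0.29 = 78970 s = 21.93 h.
Half-life 8.25 h → k = ln 2 / 8.25 = 0.08402 h⁻¹ = 2.016 d⁻¹.
First-order decay: C = 6.595·exp(−k·t) = 6.595·0.1584 = 1.044 mg/L.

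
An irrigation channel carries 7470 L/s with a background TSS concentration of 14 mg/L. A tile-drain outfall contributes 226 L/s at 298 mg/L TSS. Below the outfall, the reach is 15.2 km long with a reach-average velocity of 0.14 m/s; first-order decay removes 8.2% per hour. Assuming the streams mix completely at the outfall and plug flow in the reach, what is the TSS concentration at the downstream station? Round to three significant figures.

Mixed concentration C = ΣQC/ΣQ = (7470·14.00 + 226.0·298.0) / 7696 = 171900/7696 = 22.34 mg/L.
Travel time t = 15.2·1000 / 0.14 = 108600 s = 30.16 h.
8.2%/h lost → k = −ln(1 − 0.082) = 0.08556 h⁻¹.
Applying C = C₀e^(−kt): 22.34 × 0.07575 = 1.692 mg/L.

1.69 mg/L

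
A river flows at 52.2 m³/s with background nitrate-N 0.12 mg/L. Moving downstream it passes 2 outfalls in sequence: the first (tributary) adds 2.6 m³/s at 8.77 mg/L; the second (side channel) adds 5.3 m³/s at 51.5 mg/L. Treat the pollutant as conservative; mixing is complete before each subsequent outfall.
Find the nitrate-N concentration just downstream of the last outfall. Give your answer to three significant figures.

Below outfall 1: Q → 54.80 m³/s, C = (52.20·0.1200 + 2.600·8.770)/54.80 = 0.5304 mg/L.
Below outfall 2: Q → 60.10 m³/s, C = (54.80·0.5304 + 5.300·51.50)/60.10 = 5.025 mg/L.

5.03 mg/L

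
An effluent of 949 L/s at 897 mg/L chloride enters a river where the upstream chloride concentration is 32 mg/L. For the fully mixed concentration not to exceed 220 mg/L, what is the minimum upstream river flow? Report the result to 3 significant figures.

3420 L/s

Set C_mix = 220: (Q·32.00 + 949.0·897.0) / (Q + 949.0) = 220
→ Q = 949.0·(897.0 − 220)/(220 − 32.00) = 3417 L/s.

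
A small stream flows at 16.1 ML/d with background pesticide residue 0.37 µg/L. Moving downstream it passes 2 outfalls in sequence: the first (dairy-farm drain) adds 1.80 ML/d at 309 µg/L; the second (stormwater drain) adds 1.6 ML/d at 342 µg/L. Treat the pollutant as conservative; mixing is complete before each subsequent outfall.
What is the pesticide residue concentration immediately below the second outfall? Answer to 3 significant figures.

Outfall 1: combined Q = 17.90 ML/d; C = (16.10·0.3700 + 1.800·309.0)/17.90 = 31.41 µg/L.
Outfall 2: combined Q = 19.50 ML/d; C = (17.90·31.41 + 1.600·342.0)/19.50 = 56.89 µg/L.

56.9 µg/L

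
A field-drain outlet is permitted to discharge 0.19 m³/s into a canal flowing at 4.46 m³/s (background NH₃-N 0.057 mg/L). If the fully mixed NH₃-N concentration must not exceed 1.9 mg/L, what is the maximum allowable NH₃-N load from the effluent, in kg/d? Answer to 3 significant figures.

Mass balance at the limit: 4.460·0.05700 + 0.1900·Cₑ = 4.650·1.9 → Cₑ = 45.16 mg/L.
Load = 0.1900 m³/s × 45.16 g/m³ × 86 400 s/d = 741.4 kg/d.

741 kg/d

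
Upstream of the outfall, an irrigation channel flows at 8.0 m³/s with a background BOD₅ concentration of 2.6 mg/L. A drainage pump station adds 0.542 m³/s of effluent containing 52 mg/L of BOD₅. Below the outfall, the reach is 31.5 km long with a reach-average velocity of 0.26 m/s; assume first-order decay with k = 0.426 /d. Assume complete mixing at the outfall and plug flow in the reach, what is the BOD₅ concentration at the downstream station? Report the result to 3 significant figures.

3.16 mg/L

Mass balance: C = (8.000·2.600 + 0.5420·52.00) / 8.542 = 48.98/8.542 = 5.734 mg/L.
Travel time t = 31.5·1000 / 0.26 = 121200 s = 33.65 h.
After decay, C = 5.734 × e^(−kt) = 5.734 × 0.5503 = 3.155 mg/L.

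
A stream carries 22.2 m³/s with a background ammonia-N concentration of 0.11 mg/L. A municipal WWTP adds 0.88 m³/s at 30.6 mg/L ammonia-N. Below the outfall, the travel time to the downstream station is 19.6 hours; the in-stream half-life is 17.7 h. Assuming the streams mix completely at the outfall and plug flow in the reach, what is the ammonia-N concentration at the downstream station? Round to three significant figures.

0.591 mg/L

Flow-weighted average: C = (22.20·0.1100 + 0.8800·30.60) / 23.08 = 29.37/23.08 = 1.273 mg/L.
Half-life 17.7 h → k = ln 2 / 17.7 = 0.03916 h⁻¹ = 0.9399 d⁻¹.
First-order decay: C = 1.273·exp(−k·t) = 1.273·0.4641 = 0.5906 mg/L.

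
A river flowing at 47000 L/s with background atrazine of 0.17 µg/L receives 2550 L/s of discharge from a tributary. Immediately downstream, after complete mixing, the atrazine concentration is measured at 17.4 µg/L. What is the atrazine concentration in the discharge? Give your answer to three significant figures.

335 µg/L

Mass balance: 47000·0.1700 + 2550·Cₑ = 49550·17.40
→ Cₑ = (49550·17.40 − 47000·0.1700) / 2550 = 335.0 µg/L.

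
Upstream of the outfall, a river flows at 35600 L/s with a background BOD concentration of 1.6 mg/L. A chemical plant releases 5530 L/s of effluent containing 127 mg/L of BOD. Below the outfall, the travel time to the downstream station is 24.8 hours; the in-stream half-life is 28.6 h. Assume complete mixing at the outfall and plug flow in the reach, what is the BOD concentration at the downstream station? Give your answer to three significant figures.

Conservation of mass: C = (35600·1.600 + 5530·127.0) / 41130 = 759300/41130 = 18.46 mg/L.
Half-life 28.6 h → k = ln 2 / 28.6 = 0.02424 h⁻¹ = 0.5817 d⁻¹.
First-order decay: C = 18.46·exp(−k·t) = 18.46·0.5482 = 10.12 mg/L.

10.1 mg/L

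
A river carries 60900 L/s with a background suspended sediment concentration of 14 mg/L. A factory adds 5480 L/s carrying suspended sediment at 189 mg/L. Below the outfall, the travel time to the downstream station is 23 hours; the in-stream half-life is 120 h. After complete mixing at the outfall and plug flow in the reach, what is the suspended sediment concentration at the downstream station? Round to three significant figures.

24.9 mg/L

Conservation of mass: C = (60900·14.00 + 5480·189.0) / 66380 = 1888000/66380 = 28.45 mg/L.
Half-life 120 h → k = ln 2 / 120 = 0.005776 h⁻¹ = 0.1386 d⁻¹.
After decay, C = 28.45 × e^(−kt) = 28.45 × 0.8756 = 24.91 mg/L.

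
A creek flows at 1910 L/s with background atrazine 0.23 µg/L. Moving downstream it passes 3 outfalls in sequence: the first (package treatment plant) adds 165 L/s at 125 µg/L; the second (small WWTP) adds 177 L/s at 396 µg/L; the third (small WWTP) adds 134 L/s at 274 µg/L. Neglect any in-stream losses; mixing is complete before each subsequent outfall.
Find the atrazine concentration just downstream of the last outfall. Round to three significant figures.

Outfall 1: combined Q = 2075 L/s; C = (1910·0.2300 + 165.0·125.0)/2075 = 10.15 µg/L.
Outfall 2: combined Q = 2252 L/s; C = (2075·10.15 + 177.0·396.0)/2252 = 40.48 µg/L.
Outfall 3: combined Q = 2386 L/s; C = (2252·40.48 + 134.0·274.0)/2386 = 53.59 µg/L.

53.6 µg/L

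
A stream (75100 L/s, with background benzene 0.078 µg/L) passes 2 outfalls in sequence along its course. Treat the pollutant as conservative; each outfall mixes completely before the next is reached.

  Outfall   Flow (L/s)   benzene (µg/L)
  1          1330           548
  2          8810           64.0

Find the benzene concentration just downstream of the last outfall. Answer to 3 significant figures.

After outfall 1: Q = 75100 + 1330 = 76430 L/s; C = (75100·0.07800 + 1330·548.0)/76430 = 9.613 µg/L.
After outfall 2: Q = 76430 + 8810 = 85240 L/s; C = (76430·9.613 + 8810·64.00)/85240 = 15.23 µg/L.

15.2 µg/L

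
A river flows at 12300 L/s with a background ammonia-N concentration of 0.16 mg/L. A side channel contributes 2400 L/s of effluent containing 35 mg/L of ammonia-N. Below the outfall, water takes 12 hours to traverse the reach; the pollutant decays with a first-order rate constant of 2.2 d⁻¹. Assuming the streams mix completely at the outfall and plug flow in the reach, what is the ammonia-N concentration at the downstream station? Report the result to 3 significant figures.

1.95 mg/L

Mass balance: C = (12300·0.1600 + 2400·35.00) / 14700 = 85970/14700 = 5.848 mg/L.
Decay over the reach: 5.848·exp(−kt) = 5.848·0.3329 = 1.947 mg/L.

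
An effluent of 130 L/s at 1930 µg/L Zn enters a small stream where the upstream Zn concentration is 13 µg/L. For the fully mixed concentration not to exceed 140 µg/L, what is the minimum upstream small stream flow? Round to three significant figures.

1830 L/s

Set C_mix = 140: (Q·13.00 + 130.0·1930) / (Q + 130.0) = 140
→ Q = 130.0·(1930 − 140)/(140 − 13.00) = 1832 L/s.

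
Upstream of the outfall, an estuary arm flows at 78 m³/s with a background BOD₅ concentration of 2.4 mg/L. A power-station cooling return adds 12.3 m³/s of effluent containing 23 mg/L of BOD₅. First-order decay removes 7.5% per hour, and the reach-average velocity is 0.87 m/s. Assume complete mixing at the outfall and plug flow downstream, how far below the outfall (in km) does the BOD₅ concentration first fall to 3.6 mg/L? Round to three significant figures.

After mixing, C = (78.00·2.400 + 12.30·23.00) / 90.30 = 470.1/90.30 = 5.206 mg/L.
7.5%/h lost → k = −ln(1 − 0.075) = 0.07796 h⁻¹.
Set 5.206·exp(−k·t) = 3.6 → t = ln(5.206/3.6)/k = 17030 s = 4.731 h.
Distance = v·t = 0.87·17030 = 14820 m = 14.82 km.

14.8 km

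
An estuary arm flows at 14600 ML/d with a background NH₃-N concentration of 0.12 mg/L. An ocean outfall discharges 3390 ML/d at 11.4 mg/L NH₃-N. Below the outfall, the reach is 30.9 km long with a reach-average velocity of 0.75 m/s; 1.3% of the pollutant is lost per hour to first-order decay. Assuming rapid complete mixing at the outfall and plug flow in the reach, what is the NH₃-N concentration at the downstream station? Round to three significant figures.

1.93 mg/L

Mixed concentration C = ΣQC/ΣQ = (14600·0.1200 + 3390·11.40) / 17990 = 40400/17990 = 2.246 mg/L.
Travel time t = 30.9·1000 / 0.75 = 41200 s = 11.44 h.
1.3%/h lost → k = −ln(1 − 0.013) = 0.01309 h⁻¹.
First-order decay: C = 2.246·exp(−k·t) = 2.246·0.8609 = 1.933 mg/L.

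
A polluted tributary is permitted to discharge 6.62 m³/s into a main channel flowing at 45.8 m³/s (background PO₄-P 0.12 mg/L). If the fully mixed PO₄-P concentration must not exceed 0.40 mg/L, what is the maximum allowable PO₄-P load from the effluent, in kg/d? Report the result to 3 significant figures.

1340 kg/d

Mass balance at the limit: 45.80·0.1200 + 6.620·Cₑ = 52.42·0.40 → Cₑ = 2.337 mg/L.
Load = 6.620 m³/s × 2.337 g/m³ × 86 400 s/d = 1337 kg/d.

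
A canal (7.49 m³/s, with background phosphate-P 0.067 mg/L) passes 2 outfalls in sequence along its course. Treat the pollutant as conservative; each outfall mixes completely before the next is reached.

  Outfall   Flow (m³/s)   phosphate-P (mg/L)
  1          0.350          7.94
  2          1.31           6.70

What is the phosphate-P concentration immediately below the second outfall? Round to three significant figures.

1.32 mg/L

After outfall 1: Q = 7.490 + 0.3500 = 7.840 m³/s; C = (7.490·0.06700 + 0.3500·7.940)/7.840 = 0.4185 mg/L.
After outfall 2: Q = 7.840 + 1.310 = 9.150 m³/s; C = (7.840·0.4185 + 1.310·6.700)/9.150 = 1.318 mg/L.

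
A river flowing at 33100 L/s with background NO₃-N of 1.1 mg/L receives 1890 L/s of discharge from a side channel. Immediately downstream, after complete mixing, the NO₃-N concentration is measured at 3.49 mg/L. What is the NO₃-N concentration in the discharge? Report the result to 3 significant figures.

Mass balance: 33100·1.100 + 1890·Cₑ = 34990·3.490
→ Cₑ = (34990·3.490 − 33100·1.100) / 1890 = 45.35 mg/L.

45.3 mg/L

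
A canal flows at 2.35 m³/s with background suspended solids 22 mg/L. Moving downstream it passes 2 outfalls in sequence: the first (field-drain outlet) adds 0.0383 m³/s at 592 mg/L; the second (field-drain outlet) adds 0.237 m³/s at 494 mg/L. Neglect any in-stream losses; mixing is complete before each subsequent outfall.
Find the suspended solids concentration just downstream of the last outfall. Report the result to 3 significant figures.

Outfall 1: combined Q = 2.388 m³/s; C = (2.350·22.00 + 0.03830·592.0)/2.388 = 31.14 mg/L.
Outfall 2: combined Q = 2.625 m³/s; C = (2.388·31.14 + 0.2370·494.0)/2.625 = 72.93 mg/L.

72.9 mg/L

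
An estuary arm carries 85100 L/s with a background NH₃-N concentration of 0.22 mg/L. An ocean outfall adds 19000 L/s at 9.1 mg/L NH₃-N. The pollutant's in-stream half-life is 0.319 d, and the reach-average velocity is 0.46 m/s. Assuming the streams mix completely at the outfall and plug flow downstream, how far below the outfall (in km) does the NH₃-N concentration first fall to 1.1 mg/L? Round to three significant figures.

Mixed concentration C = ΣQC/ΣQ = (85100·0.2200 + 19000·9.100) / 104100 = 191600/104100 = 1.841 mg/L.
Half-life 0.319 d → k = ln 2 / 0.319 = 2.173 d⁻¹.
Set 1.841·exp(−k·t) = 1.1 → t = ln(1.841/1.1)/k = 20470 s = 5.687 h.
Distance = v·t = 0.46·20470 = 9417 m = 9.417 km.

9.42 km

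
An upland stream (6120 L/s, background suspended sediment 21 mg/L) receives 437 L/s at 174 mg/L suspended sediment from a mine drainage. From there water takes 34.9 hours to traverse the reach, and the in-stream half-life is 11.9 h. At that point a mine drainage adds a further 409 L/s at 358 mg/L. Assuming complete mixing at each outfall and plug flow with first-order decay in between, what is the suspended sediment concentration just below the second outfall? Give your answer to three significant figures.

Mixed concentration C = ΣQC/ΣQ = (6120·21.00 + 437.0·174.0) / 6557 = 204600/6557 = 31.20 mg/L; combined flow 6557 L/s.
Half-life 11.9 h → k = ln 2 / 11.9 = 0.05825 h⁻¹ = 1.398 d⁻¹.
Decay over the reach: 31.20·exp(−kt) = 31.20·0.1310 = 4.086 mg/L.
Second outfall: C = (6557·4.086 + 409.0·358.0)/6966 = 24.87 mg/L.

24.9 mg/L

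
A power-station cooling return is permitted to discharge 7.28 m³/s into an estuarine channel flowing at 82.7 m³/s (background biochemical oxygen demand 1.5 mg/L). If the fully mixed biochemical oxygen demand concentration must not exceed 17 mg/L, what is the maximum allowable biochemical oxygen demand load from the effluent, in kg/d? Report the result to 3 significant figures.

Mass balance at the limit: 82.70·1.500 + 7.280·Cₑ = 89.98·17 → Cₑ = 193.1 mg/L.
Load = 7.280 m³/s × 193.1 g/m³ × 86 400 s/d = 121400 kg/d.

121000 kg/d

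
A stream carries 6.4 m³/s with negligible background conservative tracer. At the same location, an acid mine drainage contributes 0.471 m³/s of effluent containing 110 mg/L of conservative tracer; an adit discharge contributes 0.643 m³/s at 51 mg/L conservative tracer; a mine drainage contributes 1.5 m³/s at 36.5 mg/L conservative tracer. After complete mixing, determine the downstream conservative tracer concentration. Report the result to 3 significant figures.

Flow-weighted average: C = (6.400·0 + 0.4710·110.0 + 0.6430·51.00 + 1.500·36.50) / 9.014 = 139.4/9.014 = 15.46 mg/L.

15.5 mg/L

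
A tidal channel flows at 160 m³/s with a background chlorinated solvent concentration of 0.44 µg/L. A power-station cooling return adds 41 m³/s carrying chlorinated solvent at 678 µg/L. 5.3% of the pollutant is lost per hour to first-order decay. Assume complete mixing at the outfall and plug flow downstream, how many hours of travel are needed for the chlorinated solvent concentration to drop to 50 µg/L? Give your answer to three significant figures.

18.7 h

Mass balance: C = (160.0·0.4400 + 41.00·678.0) / 201.0 = 27870/201.0 = 138.6 µg/L.
5.3%/h lost → k = −ln(1 − 0.053) = 0.05446 h⁻¹.
138.6·exp(−k·t) = 50 → t = ln(138.6/50)/k = 67430 s = 18.73 h.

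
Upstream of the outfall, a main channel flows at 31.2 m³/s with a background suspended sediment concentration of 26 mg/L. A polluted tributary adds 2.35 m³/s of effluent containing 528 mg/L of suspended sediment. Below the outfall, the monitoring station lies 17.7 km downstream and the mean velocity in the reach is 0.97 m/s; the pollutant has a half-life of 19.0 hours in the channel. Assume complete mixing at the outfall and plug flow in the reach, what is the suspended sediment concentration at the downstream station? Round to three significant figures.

Flow-weighted average: C = (31.20·26.00 + 2.350·528.0) / 33.55 = 2052/33.55 = 61.16 mg/L.
Travel time t = 17.7·1000 / 0.97 = 18250 s = 5.069 h.
Half-life 19.0 h → k = ln 2 / 19.0 = 0.03648 h⁻¹ = 0.8756 d⁻¹.
Applying C = C₀e^(−kt): 61.16 × 0.8312 = 50.84 mg/L.

50.8 mg/L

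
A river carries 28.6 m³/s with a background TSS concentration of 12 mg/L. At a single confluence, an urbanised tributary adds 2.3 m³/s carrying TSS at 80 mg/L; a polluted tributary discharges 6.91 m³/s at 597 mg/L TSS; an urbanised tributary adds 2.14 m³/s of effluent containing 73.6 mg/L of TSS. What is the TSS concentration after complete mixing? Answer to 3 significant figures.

120 mg/L

Conservation of mass: C = (28.60·12.00 + 2.300·80.00 + 6.910·597.0 + 2.140·73.60) / 39.95 = 4810/39.95 = 120.4 mg/L.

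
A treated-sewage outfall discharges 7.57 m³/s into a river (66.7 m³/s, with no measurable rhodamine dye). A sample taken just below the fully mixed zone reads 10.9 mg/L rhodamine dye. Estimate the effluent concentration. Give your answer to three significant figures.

Mass balance: 66.70·0 + 7.570·Cₑ = 74.27·10.90
→ Cₑ = (74.27·10.90 − 66.70·0) / 7.570 = 106.9 mg/L.

107 mg/L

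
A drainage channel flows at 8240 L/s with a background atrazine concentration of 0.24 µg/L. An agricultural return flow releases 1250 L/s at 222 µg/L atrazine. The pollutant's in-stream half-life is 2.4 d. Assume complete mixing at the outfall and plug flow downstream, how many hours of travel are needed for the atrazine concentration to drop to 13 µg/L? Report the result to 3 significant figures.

Conservation of mass: C = (8240·0.2400 + 1250·222.0) / 9490 = 279500/9490 = 29.45 µg/L.
Half-life 2.4 d → k = ln 2 / 2.4 = 0.2888 d⁻¹.
29.45·exp(−k·t) = 13 → t = ln(29.45/13)/k = 244600 s = 67.95 h.

68.0 h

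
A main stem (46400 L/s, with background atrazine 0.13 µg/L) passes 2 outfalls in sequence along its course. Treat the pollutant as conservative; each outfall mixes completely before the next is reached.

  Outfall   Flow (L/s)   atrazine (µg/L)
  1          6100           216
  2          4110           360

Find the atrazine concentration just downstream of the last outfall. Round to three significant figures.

49.5 µg/L

After outfall 1: Q = 46400 + 6100 = 52500 L/s; C = (46400·0.1300 + 6100·216.0)/52500 = 25.21 µg/L.
After outfall 2: Q = 52500 + 4110 = 56610 L/s; C = (52500·25.21 + 4110·360.0)/56610 = 49.52 µg/L.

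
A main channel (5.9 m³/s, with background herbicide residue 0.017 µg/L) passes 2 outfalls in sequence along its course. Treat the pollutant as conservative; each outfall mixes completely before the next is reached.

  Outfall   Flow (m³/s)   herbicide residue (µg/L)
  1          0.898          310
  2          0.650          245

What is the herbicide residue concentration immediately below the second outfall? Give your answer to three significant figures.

58.8 µg/L

Below outfall 1: Q → 6.798 m³/s, C = (5.900·0.01700 + 0.8980·310.0)/6.798 = 40.97 µg/L.
Below outfall 2: Q → 7.448 m³/s, C = (6.798·40.97 + 0.6500·245.0)/7.448 = 58.77 µg/L.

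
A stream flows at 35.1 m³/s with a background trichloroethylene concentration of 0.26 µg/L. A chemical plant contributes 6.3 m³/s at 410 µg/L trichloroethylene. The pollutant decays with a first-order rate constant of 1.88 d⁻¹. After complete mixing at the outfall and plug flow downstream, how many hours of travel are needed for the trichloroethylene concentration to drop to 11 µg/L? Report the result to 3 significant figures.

22.2 h

Mixed concentration C = ΣQC/ΣQ = (35.10·0.2600 + 6.300·410.0) / 41.40 = 2592/41.40 = 62.61 µg/L.
62.61·exp(−k·t) = 11 → t = ln(62.61/11)/k = 79920 s = 22.20 h.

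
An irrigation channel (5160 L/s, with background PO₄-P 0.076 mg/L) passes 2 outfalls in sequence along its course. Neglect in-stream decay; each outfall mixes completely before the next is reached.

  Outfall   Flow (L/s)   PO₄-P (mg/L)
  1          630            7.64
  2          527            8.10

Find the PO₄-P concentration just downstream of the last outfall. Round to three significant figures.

Below outfall 1: Q → 5790 L/s, C = (5160·0.07600 + 630.0·7.640)/5790 = 0.8990 mg/L.
Below outfall 2: Q → 6317 L/s, C = (5790·0.8990 + 527.0·8.100)/6317 = 1.500 mg/L.

1.50 mg/L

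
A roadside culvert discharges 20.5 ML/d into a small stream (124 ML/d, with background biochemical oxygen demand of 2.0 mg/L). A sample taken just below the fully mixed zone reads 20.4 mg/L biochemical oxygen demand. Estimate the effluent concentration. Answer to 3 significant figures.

132 mg/L

Mass balance: 124.0·2.000 + 20.50·Cₑ = 144.5·20.40
→ Cₑ = (144.5·20.40 − 124.0·2.000) / 20.50 = 131.7 mg/L.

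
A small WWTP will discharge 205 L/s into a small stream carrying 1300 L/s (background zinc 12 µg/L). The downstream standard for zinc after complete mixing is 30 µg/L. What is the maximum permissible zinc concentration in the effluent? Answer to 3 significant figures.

144 µg/L

At the limit, (Qr·Cr + Qe·Cₑ)/(Qr + Qe) = 30:
Cₑ = (1505·30 − 1300·12.00) / 205.0 = 144.1 µg/L.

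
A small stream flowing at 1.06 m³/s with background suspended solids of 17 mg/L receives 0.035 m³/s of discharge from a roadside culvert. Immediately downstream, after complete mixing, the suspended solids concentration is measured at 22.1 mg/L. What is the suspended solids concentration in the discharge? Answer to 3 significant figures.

Mass balance: 1.060·17.00 + 0.03500·Cₑ = 1.095·22.10
→ Cₑ = (1.095·22.10 − 1.060·17.00) / 0.03500 = 176.6 mg/L.

177 mg/L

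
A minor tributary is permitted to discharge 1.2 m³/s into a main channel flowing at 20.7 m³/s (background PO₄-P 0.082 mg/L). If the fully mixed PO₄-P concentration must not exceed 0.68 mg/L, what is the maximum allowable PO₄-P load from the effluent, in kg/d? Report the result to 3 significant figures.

Mass balance at the limit: 20.70·0.08200 + 1.200·Cₑ = 21.90·0.68 → Cₑ = 11.00 mg/L.
Load = 1.200 m³/s × 11.00 g/m³ × 86 400 s/d = 1140 kg/d.

1140 kg/d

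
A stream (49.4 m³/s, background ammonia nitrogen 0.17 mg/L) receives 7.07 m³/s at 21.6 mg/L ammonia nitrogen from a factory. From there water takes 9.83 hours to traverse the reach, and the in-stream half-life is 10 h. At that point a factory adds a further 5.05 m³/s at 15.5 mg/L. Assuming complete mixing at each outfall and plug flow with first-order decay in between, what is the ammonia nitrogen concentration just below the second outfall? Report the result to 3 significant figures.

2.60 mg/L

Conservation of mass: C = (49.40·0.1700 + 7.070·21.60) / 56.47 = 161.1/56.47 = 2.853 mg/L; combined flow 56.47 m³/s.
Half-life 10 h → k = ln 2 / 10 = 0.06931 h⁻¹ = 1.664 d⁻¹.
Applying C = C₀e^(−kt): 2.853 × 0.5059 = 1.443 mg/L.
At the second outfall, C = (56.47·1.443 + 5.050·15.50) / (56.47 + 5.050) = 2.597 mg/L.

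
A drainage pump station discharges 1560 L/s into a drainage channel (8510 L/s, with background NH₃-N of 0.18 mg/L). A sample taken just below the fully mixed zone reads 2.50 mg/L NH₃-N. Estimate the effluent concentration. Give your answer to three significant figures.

15.2 mg/L

Mass balance: 8510·0.1800 + 1560·Cₑ = 10070·2.500
→ Cₑ = (10070·2.500 − 8510·0.1800) / 1560 = 15.16 mg/L.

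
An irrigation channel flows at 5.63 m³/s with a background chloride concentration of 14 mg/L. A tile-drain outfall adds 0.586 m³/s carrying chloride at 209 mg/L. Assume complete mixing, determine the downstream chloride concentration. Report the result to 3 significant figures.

Mass balance: C = (5.630·14.00 + 0.5860·209.0) / 6.216 = 201.3/6.216 = 32.38 mg/L.

32.4 mg/L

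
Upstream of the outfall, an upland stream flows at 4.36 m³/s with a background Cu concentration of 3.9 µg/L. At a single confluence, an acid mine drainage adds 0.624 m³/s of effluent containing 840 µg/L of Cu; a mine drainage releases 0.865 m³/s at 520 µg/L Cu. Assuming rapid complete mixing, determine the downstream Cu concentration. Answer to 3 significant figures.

169 µg/L

Mass balance: C = (4.360·3.900 + 0.6240·840.0 + 0.8650·520.0) / 5.849 = 991.0/5.849 = 169.4 µg/L.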